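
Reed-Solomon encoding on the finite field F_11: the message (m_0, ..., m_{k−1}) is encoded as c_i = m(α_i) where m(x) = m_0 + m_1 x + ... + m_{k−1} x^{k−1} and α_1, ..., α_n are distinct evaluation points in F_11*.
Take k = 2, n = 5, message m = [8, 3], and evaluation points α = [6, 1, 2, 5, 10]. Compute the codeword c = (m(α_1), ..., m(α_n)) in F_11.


c = [4, 0, 3, 1, 5]

Message polynomial: m(x) = 8 + 3·x (mod 11).
For each evaluation point α_i, compute m(α_i) mod 11:
  α_1 = 6: Horner steps 3 → 4, so m(6) = 4.
  α_2 = 1: Horner steps 3 → 0, so m(1) = 0.
  α_3 = 2: Horner steps 3 → 3, so m(2) = 3.
  α_4 = 5: Horner steps 3 → 1, so m(5) = 1.
  α_5 = 10: Horner steps 3 → 5, so m(10) = 5.
Codeword c = [4, 0, 3, 1, 5] ∈ F_11^5.


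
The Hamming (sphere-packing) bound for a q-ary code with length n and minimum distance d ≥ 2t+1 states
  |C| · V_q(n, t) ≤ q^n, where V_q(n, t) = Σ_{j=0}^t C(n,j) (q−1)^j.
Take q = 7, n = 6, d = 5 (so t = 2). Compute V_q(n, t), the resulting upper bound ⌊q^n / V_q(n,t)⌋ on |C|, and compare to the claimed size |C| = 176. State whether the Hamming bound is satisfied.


V_q(n, t) = 577, q^n = 117649, Hamming bound = 203, |C| = 176 ≤ bound (satisfied).

Step 1: Compute V_q(n, t) = Σ_{j=0}^2 C(n, j) (q−1)^j.
  j = 0: C(6,0)·(6)^0 = 1·1 = 1.
  j = 1: C(6,1)·(6)^1 = 6·6 = 36.
  j = 2: C(6,2)·(6)^2 = 15·36 = 540.
  V_q(n, t) = 1 + 36 + 540 = 577.
Step 2: q^n = 7^6 = 117649.
Step 3: Hamming bound ⌊q^n / V_q(n,t)⌋ = ⌊117649/577⌋ = 203.
Step 4: Compare |C| = 176 to 203: satisfied.
The claimed |C| lies below the Hamming bound.


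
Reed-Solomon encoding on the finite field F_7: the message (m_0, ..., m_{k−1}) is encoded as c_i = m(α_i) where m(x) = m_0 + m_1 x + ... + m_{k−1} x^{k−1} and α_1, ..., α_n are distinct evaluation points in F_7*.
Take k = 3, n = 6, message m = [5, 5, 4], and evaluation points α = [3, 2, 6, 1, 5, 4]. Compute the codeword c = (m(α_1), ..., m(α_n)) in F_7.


c = [0, 3, 4, 0, 4, 5]

Message polynomial: m(x) = 5 + 5·x + 4·x^2 (mod 7).
For each evaluation point α_i, compute m(α_i) mod 7:
  α_1 = 3: Horner steps 4 → 3 → 0, so m(3) = 0.
  α_2 = 2: Horner steps 4 → 6 → 3, so m(2) = 3.
  α_3 = 6: Horner steps 4 → 1 → 4, so m(6) = 4.
  α_4 = 1: Horner steps 4 → 2 → 0, so m(1) = 0.
  α_5 = 5: Horner steps 4 → 4 → 4, so m(5) = 4.
  α_6 = 4: Horner steps 4 → 0 → 5, so m(4) = 5.
Codeword c = [0, 3, 4, 0, 4, 5] ∈ F_7^6.


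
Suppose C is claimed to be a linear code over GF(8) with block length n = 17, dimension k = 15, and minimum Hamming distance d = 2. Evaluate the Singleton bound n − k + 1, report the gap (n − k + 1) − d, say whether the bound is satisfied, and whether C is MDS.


Singleton RHS = n − k + 1 = 3, slack = 1, bound satisfied, not MDS.

Singleton bound: d ≤ n − k + 1.
Here n = 17, k = 15, so n − k + 1 = 3.
Given d = 2, check d ≤ 3: YES.
Slack = (n − k + 1) − d = 1.
The code is NOT MDS (slack = 1 > 0).
Description: the claimed parameters are [17, 15, 2]_8; such a code would be non-MDS.


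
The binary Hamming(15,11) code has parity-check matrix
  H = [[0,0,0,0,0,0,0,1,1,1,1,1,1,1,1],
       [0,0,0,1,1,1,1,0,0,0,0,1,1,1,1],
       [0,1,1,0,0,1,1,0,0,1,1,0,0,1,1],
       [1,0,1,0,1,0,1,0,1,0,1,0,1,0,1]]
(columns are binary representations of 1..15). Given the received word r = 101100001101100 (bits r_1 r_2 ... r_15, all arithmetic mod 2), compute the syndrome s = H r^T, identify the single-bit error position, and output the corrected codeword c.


s = (0, 1, 0, 0)^T, error position = 4, corrected codeword c = 101000001101100

Compute s = H r^T mod 2 one row at a time:
  s_1 = 0 + 1 + 1 + 0 + 1 + 1 + 0 + 0 = 4 ≡ 0 (mod 2).
  s_2 = 1 + 0 + 0 + 0 + 1 + 1 + 0 + 0 = 3 ≡ 1 (mod 2).
  s_3 = 0 + 1 + 0 + 0 + 1 + 0 + 0 + 0 = 2 ≡ 0 (mod 2).
  s_4 = 1 + 1 + 0 + 0 + 1 + 0 + 1 + 0 = 4 ≡ 0 (mod 2).
s = (0, 1, 0, 0)^T — this equals column 4 of H (binary 0100), so error is at position 4.
Correct: flip bit 4 of r = 101100001101100 to get c = 101000001101100.


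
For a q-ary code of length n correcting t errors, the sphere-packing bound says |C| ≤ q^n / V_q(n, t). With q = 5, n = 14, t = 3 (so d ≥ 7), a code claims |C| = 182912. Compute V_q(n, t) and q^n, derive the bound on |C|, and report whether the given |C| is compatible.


V_q(n, t) = 24809, q^n = 6103515625, Hamming bound = 246020, |C| = 182912 ≤ bound (satisfied).

Step 1: Compute V_q(n, t) = Σ_{j=0}^3 C(n, j) (q−1)^j.
  j = 0: C(14,0)·(4)^0 = 1·1 = 1.
  j = 1: C(14,1)·(4)^1 = 14·4 = 56.
  j = 2: C(14,2)·(4)^2 = 91·16 = 1456.
  j = 3: C(14,3)·(4)^3 = 364·64 = 23296.
  V_q(n, t) = 1 + 56 + 1456 + 23296 = 24809.
Step 2: q^n = 5^14 = 6103515625.
Step 3: Hamming bound ⌊q^n / V_q(n,t)⌋ = ⌊6103515625/24809⌋ = 246020.
Step 4: Compare |C| = 182912 to 246020: satisfied.
The claimed |C| lies below the Hamming bound.


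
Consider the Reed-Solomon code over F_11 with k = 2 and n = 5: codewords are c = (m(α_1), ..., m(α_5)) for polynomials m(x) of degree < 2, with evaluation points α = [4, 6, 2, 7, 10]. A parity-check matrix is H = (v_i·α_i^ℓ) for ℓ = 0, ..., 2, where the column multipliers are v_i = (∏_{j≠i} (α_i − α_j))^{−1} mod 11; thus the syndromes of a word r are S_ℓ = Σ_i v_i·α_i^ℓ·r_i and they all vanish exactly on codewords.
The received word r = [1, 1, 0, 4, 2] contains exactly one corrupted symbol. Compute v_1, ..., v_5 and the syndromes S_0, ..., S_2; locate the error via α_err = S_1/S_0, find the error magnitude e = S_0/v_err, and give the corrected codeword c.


S = (10, 7, 6), error at position 1, error magnitude e = 6, c = [6, 1, 0, 4, 2].

Step 1: column multipliers v_i = (∏_{j≠i}(α_i − α_j))^{−1} mod 11.
  i = 1 (α = 4): (4−6)(4−2)(4−7)(4−10) = (−2)·2·(−3)·(−6) = −72 ≡ 5, so v_1 = 5^{−1} = 9 (mod 11).
  i = 2 (α = 6): (6−4)(6−2)(6−7)(6−10) = 2·4·(−1)·(−4) = 32 ≡ 10, so v_2 = 10^{−1} = 10 (mod 11).
  i = 3 (α = 2): (2−4)(2−6)(2−7)(2−10) = (−2)·(−4)·(−5)·(−8) = 320 ≡ 1, so v_3 = 1^{−1} = 1 (mod 11).
  i = 4 (α = 7): (7−4)(7−6)(7−2)(7−10) = 3·1·5·(−3) = −45 ≡ 10, so v_4 = 10^{−1} = 10 (mod 11).
  i = 5 (α = 10): (10−4)(10−6)(10−2)(10−7) = 6·4·8·3 = 576 ≡ 4, so v_5 = 4^{−1} = 3 (mod 11).
  v = [9, 10, 1, 10, 3].
Step 2: syndromes of r = [1, 1, 0, 4, 2] (all sums mod 11).
  S_0 = Σ v_i r_i = 9·1 + 10·1 + 1·0 + 10·4 + 3·2 = 65 ≡ 10.
  S_1 = Σ v_i α_i r_i = 9·4·1 + 10·6·1 + 1·2·0 + 10·7·4 + 3·10·2 = 436 ≡ 7.
  α_i^2 mod 11 = [5, 3, 4, 5, 1].
  S_2 = Σ v_i α_i^2 r_i = 9·5·1 + 10·3·1 + 1·4·0 + 10·5·4 + 3·1·2 = 281 ≡ 6.
  S = (10, 7, 6) ≠ 0, so r is not a codeword (an error is present).
Step 3: locate the error. For a single error e at position i, S_ℓ = v_i·e·α_i^ℓ, so α_err = S_1/S_0.
  S_0^{−1} = 10^{−1} = 10 (mod 11), so α_err = 7·10 = 70 ≡ 4 = α_1. Error position i = 1.
  Consistency check: S_2/S_1 = 6·8 = 48 ≡ 4 = α_err ✓ (single-error assumption holds).
Step 4: error magnitude e = S_0/v_1 = S_0·∏_{j≠1}(α_1 − α_j) = 10·5 = 50 ≡ 6 (mod 11).
Step 5: correct position 1: c_1 = r_1 − e = 1 − 6 ≡ 6 (mod 11). Hence c = [6, 1, 0, 4, 2].
  Check: interpolating c through the α_i gives m(x) = 5 + 3·x (degree < 2) with m(α_i) = c_i for every i, so c is indeed a codeword.


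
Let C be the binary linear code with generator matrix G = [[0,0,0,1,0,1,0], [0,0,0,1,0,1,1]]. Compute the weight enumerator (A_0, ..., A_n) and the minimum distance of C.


Weight distribution: A_0 = 1, A_1 = 1, A_2 = 1, A_3 = 1. Minimum distance d = 1.

Enumerate all 2^2 = 4 messages m ∈ F_2^2.
For each, compute codeword c = mG in F_2^7, then tally its weight.
  m = 00 → c = 0000000, weight = 0.
  m = 10 → c = 0001010, weight = 2.
  m = 01 → c = 0001011, weight = 3.
  m = 11 → c = 0000001, weight = 1.
Tally weights:
  weight 0: 1 codewords.
  weight 1: 1 codewords.
  weight 2: 1 codewords.
  weight 3: 1 codewords.
Minimum distance d = smallest w > 0 with A_w > 0 = 1.
Sanity: Σ A_w = 4 = 2^2 = 4 ✓.


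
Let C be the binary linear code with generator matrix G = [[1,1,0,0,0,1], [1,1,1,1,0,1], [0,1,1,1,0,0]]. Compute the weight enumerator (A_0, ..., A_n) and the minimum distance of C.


Weight distribution: A_0 = 1, A_1 = 1, A_2 = 2, A_3 = 2, A_4 = 1, A_5 = 1. Minimum distance d = 1.

Enumerate all 2^3 = 8 messages m ∈ F_2^3.
For each, compute codeword c = mG in F_2^6, then tally its weight.
  m = 000 → c = 000000, weight = 0.
  m = 100 → c = 110001, weight = 3.
  m = 010 → c = 111101, weight = 5.
  m = 110 → c = 001100, weight = 2.
  m = 001 → c = 011100, weight = 3.
  m = 101 → c = 101101, weight = 4.
  m = 011 → c = 100001, weight = 2.
  m = 111 → c = 010000, weight = 1.
Tally weights:
  weight 0: 1 codewords.
  weight 1: 1 codewords.
  weight 2: 2 codewords.
  weight 3: 2 codewords.
  weight 4: 1 codewords.
  weight 5: 1 codewords.
Minimum distance d = smallest w > 0 with A_w > 0 = 1.
Sanity: Σ A_w = 8 = 2^3 = 8 ✓.


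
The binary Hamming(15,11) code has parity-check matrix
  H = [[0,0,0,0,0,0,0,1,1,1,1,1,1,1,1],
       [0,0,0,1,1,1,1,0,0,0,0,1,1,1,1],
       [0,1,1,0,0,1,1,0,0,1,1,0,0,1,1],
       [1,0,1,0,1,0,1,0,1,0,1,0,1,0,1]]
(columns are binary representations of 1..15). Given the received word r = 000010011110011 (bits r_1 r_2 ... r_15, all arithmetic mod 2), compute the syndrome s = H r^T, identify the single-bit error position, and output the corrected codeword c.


s = (0, 1, 0, 0)^T, error position = 4, corrected codeword c = 000110011110011

Compute s = H r^T mod 2 one row at a time:
  s_1 = 1 + 1 + 1 + 1 + 0 + 0 + 1 + 1 = 6 ≡ 0 (mod 2).
  s_2 = 0 + 1 + 0 + 0 + 0 + 0 + 1 + 1 = 3 ≡ 1 (mod 2).
  s_3 = 0 + 0 + 0 + 0 + 1 + 1 + 1 + 1 = 4 ≡ 0 (mod 2).
  s_4 = 0 + 0 + 1 + 0 + 1 + 1 + 0 + 1 = 4 ≡ 0 (mod 2).
s = (0, 1, 0, 0)^T — this equals column 4 of H (binary 0100), so error is at position 4.
Correct: flip bit 4 of r = 000010011110011 to get c = 000110011110011.


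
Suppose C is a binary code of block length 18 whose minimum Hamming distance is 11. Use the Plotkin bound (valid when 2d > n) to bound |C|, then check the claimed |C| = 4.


Plotkin bound M ≤ 4; given |C| = 4 ≤ bound (satisfied).

Check applicability: 2d = 22, n = 18.
2d − n = 4 > 0, so Plotkin applies.
Compute d/(2d−n) = 11/4 ≈ 2.7500.
⌊d/(2d−n)⌋ = 2.
Plotkin bound: M ≤ 2·2 = 4.
Given |C| = 4, check: satisfied.
This |C| is at the Plotkin bound.


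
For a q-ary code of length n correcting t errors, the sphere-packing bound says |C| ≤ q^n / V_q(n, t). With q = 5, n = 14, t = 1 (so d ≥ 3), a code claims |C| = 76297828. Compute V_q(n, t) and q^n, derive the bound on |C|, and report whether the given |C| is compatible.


V_q(n, t) = 57, q^n = 6103515625, Hamming bound = 107079221, |C| = 76297828 ≤ bound (satisfied).

Step 1: Compute V_q(n, t) = Σ_{j=0}^1 C(n, j) (q−1)^j.
  j = 0: C(14,0)·(4)^0 = 1·1 = 1.
  j = 1: C(14,1)·(4)^1 = 14·4 = 56.
  V_q(n, t) = 1 + 56 = 57.
Step 2: q^n = 5^14 = 6103515625.
Step 3: Hamming bound ⌊q^n / V_q(n,t)⌋ = ⌊6103515625/57⌋ = 107079221.
Step 4: Compare |C| = 76297828 to 107079221: satisfied.
The claimed |C| lies below the Hamming bound.


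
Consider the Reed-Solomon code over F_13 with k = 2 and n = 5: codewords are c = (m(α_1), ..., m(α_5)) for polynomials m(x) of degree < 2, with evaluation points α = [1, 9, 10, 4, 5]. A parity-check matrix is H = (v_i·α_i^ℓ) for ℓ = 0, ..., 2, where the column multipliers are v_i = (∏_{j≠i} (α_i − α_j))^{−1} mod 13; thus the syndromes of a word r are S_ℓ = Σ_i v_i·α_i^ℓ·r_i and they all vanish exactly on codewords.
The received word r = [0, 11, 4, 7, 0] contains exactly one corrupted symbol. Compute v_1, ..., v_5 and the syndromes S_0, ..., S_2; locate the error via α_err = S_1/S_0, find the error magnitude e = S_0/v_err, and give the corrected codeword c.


S = (4, 4, 4), error at position 1, error magnitude e = 11, c = [2, 11, 4, 7, 0].

Step 1: column multipliers v_i = (∏_{j≠i}(α_i − α_j))^{−1} mod 13.
  i = 1 (α = 1): (1−9)(1−10)(1−4)(1−5) = (−8)·(−9)·(−3)·(−4) = 864 ≡ 6, so v_1 = 6^{−1} = 11 (mod 13).
  i = 2 (α = 9): (9−1)(9−10)(9−4)(9−5) = 8·(−1)·5·4 = −160 ≡ 9, so v_2 = 9^{−1} = 3 (mod 13).
  i = 3 (α = 10): (10−1)(10−9)(10−4)(10−5) = 9·1·6·5 = 270 ≡ 10, so v_3 = 10^{−1} = 4 (mod 13).
  i = 4 (α = 4): (4−1)(4−9)(4−10)(4−5) = 3·(−5)·(−6)·(−1) = −90 ≡ 1, so v_4 = 1^{−1} = 1 (mod 13).
  i = 5 (α = 5): (5−1)(5−9)(5−10)(5−4) = 4·(−4)·(−5)·1 = 80 ≡ 2, so v_5 = 2^{−1} = 7 (mod 13).
  v = [11, 3, 4, 1, 7].
Step 2: syndromes of r = [0, 11, 4, 7, 0] (all sums mod 13).
  S_0 = Σ v_i r_i = 11·0 + 3·11 + 4·4 + 1·7 + 7·0 = 56 ≡ 4.
  S_1 = Σ v_i α_i r_i = 11·1·0 + 3·9·11 + 4·10·4 + 1·4·7 + 7·5·0 = 485 ≡ 4.
  α_i^2 mod 13 = [1, 3, 9, 3, 12].
  S_2 = Σ v_i α_i^2 r_i = 11·1·0 + 3·3·11 + 4·9·4 + 1·3·7 + 7·12·0 = 264 ≡ 4.
  S = (4, 4, 4) ≠ 0, so r is not a codeword (an error is present).
Step 3: locate the error. For a single error e at position i, S_ℓ = v_i·e·α_i^ℓ, so α_err = S_1/S_0.
  S_0^{−1} = 4^{−1} = 10 (mod 13), so α_err = 4·10 = 40 ≡ 1 = α_1. Error position i = 1.
  Consistency check: S_2/S_1 = 4·10 = 40 ≡ 1 = α_err ✓ (single-error assumption holds).
Step 4: error magnitude e = S_0/v_1 = S_0·∏_{j≠1}(α_1 − α_j) = 4·6 = 24 ≡ 11 (mod 13).
Step 5: correct position 1: c_1 = r_1 − e = 0 − 11 ≡ 2 (mod 13). Hence c = [2, 11, 4, 7, 0].
  Check: interpolating c through the α_i gives m(x) = 9 + 6·x (degree < 2) with m(α_i) = c_i for every i, so c is indeed a codeword.


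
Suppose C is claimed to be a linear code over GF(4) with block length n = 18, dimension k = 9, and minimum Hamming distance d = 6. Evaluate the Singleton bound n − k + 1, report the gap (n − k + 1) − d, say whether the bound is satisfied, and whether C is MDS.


Singleton RHS = n − k + 1 = 10, slack = 4, bound satisfied, not MDS.

Singleton bound: d ≤ n − k + 1.
Here n = 18, k = 9, so n − k + 1 = 10.
Given d = 6, check d ≤ 10: YES.
Slack = (n − k + 1) − d = 4.
The code is NOT MDS (slack = 4 > 0).
Description: the claimed parameters are [18, 9, 6]_4; such a code would be non-MDS.


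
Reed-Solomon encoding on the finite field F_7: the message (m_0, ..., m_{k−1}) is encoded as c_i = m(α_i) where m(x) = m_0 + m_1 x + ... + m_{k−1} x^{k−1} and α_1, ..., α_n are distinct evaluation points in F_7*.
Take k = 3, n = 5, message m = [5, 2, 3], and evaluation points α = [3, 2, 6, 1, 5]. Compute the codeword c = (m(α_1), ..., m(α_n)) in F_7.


c = [3, 0, 6, 3, 6]

Message polynomial: m(x) = 5 + 2·x + 3·x^2 (mod 7).
For each evaluation point α_i, compute m(α_i) mod 7:
  α_1 = 3: Horner steps 3 → 4 → 3, so m(3) = 3.
  α_2 = 2: Horner steps 3 → 1 → 0, so m(2) = 0.
  α_3 = 6: Horner steps 3 → 6 → 6, so m(6) = 6.
  α_4 = 1: Horner steps 3 → 5 → 3, so m(1) = 3.
  α_5 = 5: Horner steps 3 → 3 → 6, so m(5) = 6.
Codeword c = [3, 0, 6, 3, 6] ∈ F_7^5.


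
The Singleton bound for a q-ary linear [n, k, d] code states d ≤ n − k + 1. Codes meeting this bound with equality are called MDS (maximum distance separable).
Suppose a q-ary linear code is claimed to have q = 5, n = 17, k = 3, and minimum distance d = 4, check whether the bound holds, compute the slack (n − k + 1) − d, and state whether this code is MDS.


Singleton RHS = n − k + 1 = 15, slack = 11, bound satisfied, not MDS.

Singleton bound: d ≤ n − k + 1.
Here n = 17, k = 3, so n − k + 1 = 15.
Given d = 4, check d ≤ 15: YES.
Slack = (n − k + 1) − d = 11.
The code is NOT MDS (slack = 11 > 0).
Description: the claimed parameters are [17, 3, 4]_5; such a code would be non-MDS.


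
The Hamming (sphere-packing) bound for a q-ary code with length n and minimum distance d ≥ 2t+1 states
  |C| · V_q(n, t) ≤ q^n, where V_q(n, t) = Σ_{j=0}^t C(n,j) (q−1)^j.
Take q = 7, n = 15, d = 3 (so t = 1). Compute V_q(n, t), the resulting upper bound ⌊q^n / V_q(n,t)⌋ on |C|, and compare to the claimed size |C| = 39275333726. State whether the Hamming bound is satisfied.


V_q(n, t) = 91, q^n = 4747561509943, Hamming bound = 52171005603, |C| = 39275333726 ≤ bound (satisfied).

Step 1: Compute V_q(n, t) = Σ_{j=0}^1 C(n, j) (q−1)^j.
  j = 0: C(15,0)·(6)^0 = 1·1 = 1.
  j = 1: C(15,1)·(6)^1 = 15·6 = 90.
  V_q(n, t) = 1 + 90 = 91.
Step 2: q^n = 7^15 = 4747561509943.
Step 3: Hamming bound ⌊q^n / V_q(n,t)⌋ = ⌊4747561509943/91⌋ = 52171005603.
Step 4: Compare |C| = 39275333726 to 52171005603: satisfied.
The claimed |C| lies below the Hamming bound.


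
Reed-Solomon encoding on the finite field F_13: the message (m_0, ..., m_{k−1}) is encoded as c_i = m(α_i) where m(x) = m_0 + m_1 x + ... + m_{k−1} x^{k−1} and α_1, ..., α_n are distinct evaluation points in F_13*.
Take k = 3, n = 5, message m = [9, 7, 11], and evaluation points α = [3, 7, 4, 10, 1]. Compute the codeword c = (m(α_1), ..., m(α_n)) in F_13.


c = [12, 12, 5, 9, 1]

Message polynomial: m(x) = 9 + 7·x + 11·x^2 (mod 13).
For each evaluation point α_i, compute m(α_i) mod 13:
  α_1 = 3: Horner steps 11 → 1 → 12, so m(3) = 12.
  α_2 = 7: Horner steps 11 → 6 → 12, so m(7) = 12.
  α_3 = 4: Horner steps 11 → 12 → 5, so m(4) = 5.
  α_4 = 10: Horner steps 11 → 0 → 9, so m(10) = 9.
  α_5 = 1: Horner steps 11 → 5 → 1, so m(1) = 1.
Codeword c = [12, 12, 5, 9, 1] ∈ F_13^5.


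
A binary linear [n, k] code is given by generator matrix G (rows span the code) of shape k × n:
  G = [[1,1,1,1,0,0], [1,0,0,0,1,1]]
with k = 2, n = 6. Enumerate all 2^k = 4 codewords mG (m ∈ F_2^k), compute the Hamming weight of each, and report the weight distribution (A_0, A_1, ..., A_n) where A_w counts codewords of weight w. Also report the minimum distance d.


Weight distribution: A_0 = 1, A_3 = 1, A_4 = 1, A_5 = 1. Minimum distance d = 3.

Enumerate all 2^2 = 4 messages m ∈ F_2^2.
For each, compute codeword c = mG in F_2^6, then tally its weight.
  m = 00 → c = 000000, weight = 0.
  m = 10 → c = 111100, weight = 4.
  m = 01 → c = 100011, weight = 3.
  m = 11 → c = 011111, weight = 5.
Tally weights:
  weight 0: 1 codewords.
  weight 3: 1 codewords.
  weight 4: 1 codewords.
  weight 5: 1 codewords.
Minimum distance d = smallest w > 0 with A_w > 0 = 3.
Sanity: Σ A_w = 4 = 2^2 = 4 ✓.


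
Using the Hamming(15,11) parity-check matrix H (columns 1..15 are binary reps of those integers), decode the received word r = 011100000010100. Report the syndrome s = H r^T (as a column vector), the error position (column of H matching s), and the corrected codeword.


s = (0, 0, 1, 1)^T, error position = 3, corrected codeword c = 010100000010100

Compute s = H r^T mod 2 one row at a time:
  s_1 = 0 + 0 + 0 + 1 + 0 + 1 + 0 + 0 = 2 ≡ 0 (mod 2).
  s_2 = 1 + 0 + 0 + 0 + 0 + 1 + 0 + 0 = 2 ≡ 0 (mod 2).
  s_3 = 1 + 1 + 0 + 0 + 0 + 1 + 0 + 0 = 3 ≡ 1 (mod 2).
  s_4 = 0 + 1 + 0 + 0 + 0 + 1 + 1 + 0 = 3 ≡ 1 (mod 2).
s = (0, 0, 1, 1)^T — this equals column 3 of H (binary 0011), so error is at position 3.
Correct: flip bit 3 of r = 011100000010100 to get c = 010100000010100.


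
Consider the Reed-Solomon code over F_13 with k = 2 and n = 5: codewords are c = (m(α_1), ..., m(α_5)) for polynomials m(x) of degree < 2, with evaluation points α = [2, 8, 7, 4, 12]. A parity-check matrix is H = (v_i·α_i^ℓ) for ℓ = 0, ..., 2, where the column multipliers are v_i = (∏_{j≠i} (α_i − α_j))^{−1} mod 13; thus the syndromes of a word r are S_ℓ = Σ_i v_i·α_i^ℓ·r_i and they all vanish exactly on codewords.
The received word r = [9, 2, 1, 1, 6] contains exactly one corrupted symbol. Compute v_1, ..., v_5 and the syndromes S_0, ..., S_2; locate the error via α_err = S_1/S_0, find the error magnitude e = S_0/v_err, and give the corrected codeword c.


S = (1, 4, 3), error at position 4, error magnitude e = 3, c = [9, 2, 1, 11, 6].

Step 1: column multipliers v_i = (∏_{j≠i}(α_i − α_j))^{−1} mod 13.
  i = 1 (α = 2): (2−8)(2−7)(2−4)(2−12) = (−6)·(−5)·(−2)·(−10) = 600 ≡ 2, so v_1 = 2^{−1} = 7 (mod 13).
  i = 2 (α = 8): (8−2)(8−7)(8−4)(8−12) = 6·1·4·(−4) = −96 ≡ 8, so v_2 = 8^{−1} = 5 (mod 13).
  i = 3 (α = 7): (7−2)(7−8)(7−4)(7−12) = 5·(−1)·3·(−5) = 75 ≡ 10, so v_3 = 10^{−1} = 4 (mod 13).
  i = 4 (α = 4): (4−2)(4−8)(4−7)(4−12) = 2·(−4)·(−3)·(−8) = −192 ≡ 3, so v_4 = 3^{−1} = 9 (mod 13).
  i = 5 (α = 12): (12−2)(12−8)(12−7)(12−4) = 10·4·5·8 = 1600 ≡ 1, so v_5 = 1^{−1} = 1 (mod 13).
  v = [7, 5, 4, 9, 1].
Step 2: syndromes of r = [9, 2, 1, 1, 6] (all sums mod 13).
  S_0 = Σ v_i r_i = 7·9 + 5·2 + 4·1 + 9·1 + 1·6 = 92 ≡ 1.
  S_1 = Σ v_i α_i r_i = 7·2·9 + 5·8·2 + 4·7·1 + 9·4·1 + 1·12·6 = 342 ≡ 4.
  α_i^2 mod 13 = [4, 12, 10, 3, 1].
  S_2 = Σ v_i α_i^2 r_i = 7·4·9 + 5·12·2 + 4·10·1 + 9·3·1 + 1·1·6 = 445 ≡ 3.
  S = (1, 4, 3) ≠ 0, so r is not a codeword (an error is present).
Step 3: locate the error. For a single error e at position i, S_ℓ = v_i·e·α_i^ℓ, so α_err = S_1/S_0.
  S_0^{−1} = 1^{−1} = 1 (mod 13), so α_err = 4·1 = 4 ≡ 4 = α_4. Error position i = 4.
  Consistency check: S_2/S_1 = 3·10 = 30 ≡ 4 = α_err ✓ (single-error assumption holds).
Step 4: error magnitude e = S_0/v_4 = S_0·∏_{j≠4}(α_4 − α_j) = 1·3 = 3 ≡ 3 (mod 13).
Step 5: correct position 4: c_4 = r_4 − e = 1 − 3 ≡ 11 (mod 13). Hence c = [9, 2, 1, 11, 6].
  Check: interpolating c through the α_i gives m(x) = 7 + 1·x (degree < 2) with m(α_i) = c_i for every i, so c is indeed a codeword.


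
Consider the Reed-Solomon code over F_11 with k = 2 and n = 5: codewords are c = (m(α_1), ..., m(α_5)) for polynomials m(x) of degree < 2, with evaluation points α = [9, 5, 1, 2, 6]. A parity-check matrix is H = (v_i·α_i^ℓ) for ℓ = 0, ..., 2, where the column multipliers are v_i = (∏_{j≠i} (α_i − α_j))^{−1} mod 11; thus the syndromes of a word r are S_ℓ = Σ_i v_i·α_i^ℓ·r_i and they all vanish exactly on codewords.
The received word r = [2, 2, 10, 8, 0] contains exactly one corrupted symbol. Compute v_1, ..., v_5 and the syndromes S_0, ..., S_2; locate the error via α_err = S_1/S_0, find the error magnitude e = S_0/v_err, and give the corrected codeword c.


S = (8, 6, 10), error at position 1, error magnitude e = 8, c = [5, 2, 10, 8, 0].

Step 1: column multipliers v_i = (∏_{j≠i}(α_i − α_j))^{−1} mod 11.
  i = 1 (α = 9): (9−5)(9−1)(9−2)(9−6) = 4·8·7·3 = 672 ≡ 1, so v_1 = 1^{−1} = 1 (mod 11).
  i = 2 (α = 5): (5−9)(5−1)(5−2)(5−6) = (−4)·4·3·(−1) = 48 ≡ 4, so v_2 = 4^{−1} = 3 (mod 11).
  i = 3 (α = 1): (1−9)(1−5)(1−2)(1−6) = (−8)·(−4)·(−1)·(−5) = 160 ≡ 6, so v_3 = 6^{−1} = 2 (mod 11).
  i = 4 (α = 2): (2−9)(2−5)(2−1)(2−6) = (−7)·(−3)·1·(−4) = −84 ≡ 4, so v_4 = 4^{−1} = 3 (mod 11).
  i = 5 (α = 6): (6−9)(6−5)(6−1)(6−2) = (−3)·1·5·4 = −60 ≡ 6, so v_5 = 6^{−1} = 2 (mod 11).
  v = [1, 3, 2, 3, 2].
Step 2: syndromes of r = [2, 2, 10, 8, 0] (all sums mod 11).
  S_0 = Σ v_i r_i = 1·2 + 3·2 + 2·10 + 3·8 + 2·0 = 52 ≡ 8.
  S_1 = Σ v_i α_i r_i = 1·9·2 + 3·5·2 + 2·1·10 + 3·2·8 + 2·6·0 = 116 ≡ 6.
  α_i^2 mod 11 = [4, 3, 1, 4, 3].
  S_2 = Σ v_i α_i^2 r_i = 1·4·2 + 3·3·2 + 2·1·10 + 3·4·8 + 2·3·0 = 142 ≡ 10.
  S = (8, 6, 10) ≠ 0, so r is not a codeword (an error is present).
Step 3: locate the error. For a single error e at position i, S_ℓ = v_i·e·α_i^ℓ, so α_err = S_1/S_0.
  S_0^{−1} = 8^{−1} = 7 (mod 11), so α_err = 6·7 = 42 ≡ 9 = α_1. Error position i = 1.
  Consistency check: S_2/S_1 = 10·2 = 20 ≡ 9 = α_err ✓ (single-error assumption holds).
Step 4: error magnitude e = S_0/v_1 = S_0·∏_{j≠1}(α_1 − α_j) = 8·1 = 8 ≡ 8 (mod 11).
Step 5: correct position 1: c_1 = r_1 − e = 2 − 8 ≡ 5 (mod 11). Hence c = [5, 2, 10, 8, 0].
  Check: interpolating c through the α_i gives m(x) = 1 + 9·x (degree < 2) with m(α_i) = c_i for every i, so c is indeed a codeword.


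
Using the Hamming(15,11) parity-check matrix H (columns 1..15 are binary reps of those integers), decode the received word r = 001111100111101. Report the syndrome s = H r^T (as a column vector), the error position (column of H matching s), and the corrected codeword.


s = (1, 1, 0, 0)^T, error position = 12, corrected codeword c = 001111100110101

Compute s = H r^T mod 2 one row at a time:
  s_1 = 0 + 0 + 1 + 1 + 1 + 1 + 0 + 1 = 5 ≡ 1 (mod 2).
  s_2 = 1 + 1 + 1 + 1 + 1 + 1 + 0 + 1 = 7 ≡ 1 (mod 2).
  s_3 = 0 + 1 + 1 + 1 + 1 + 1 + 0 + 1 = 6 ≡ 0 (mod 2).
  s_4 = 0 + 1 + 1 + 1 + 0 + 1 + 1 + 1 = 6 ≡ 0 (mod 2).
s = (1, 1, 0, 0)^T — this equals column 12 of H (binary 1100), so error is at position 12.
Correct: flip bit 12 of r = 001111100111101 to get c = 001111100110101.


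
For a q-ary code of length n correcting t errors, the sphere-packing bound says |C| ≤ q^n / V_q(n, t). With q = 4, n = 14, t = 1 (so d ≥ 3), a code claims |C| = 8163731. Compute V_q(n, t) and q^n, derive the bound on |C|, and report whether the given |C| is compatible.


V_q(n, t) = 43, q^n = 268435456, Hamming bound = 6242685, |C| = 8163731 > bound (violated).

Step 1: Compute V_q(n, t) = Σ_{j=0}^1 C(n, j) (q−1)^j.
  j = 0: C(14,0)·(3)^0 = 1·1 = 1.
  j = 1: C(14,1)·(3)^1 = 14·3 = 42.
  V_q(n, t) = 1 + 42 = 43.
Step 2: q^n = 4^14 = 268435456.
Step 3: Hamming bound ⌊q^n / V_q(n,t)⌋ = ⌊268435456/43⌋ = 6242685.
Step 4: Compare |C| = 8163731 to 6242685: violated.
The claimed |C| lies above the Hamming bound, so no 4-ary code of length 14 with d ≥ 3 can have 8163731 codewords.


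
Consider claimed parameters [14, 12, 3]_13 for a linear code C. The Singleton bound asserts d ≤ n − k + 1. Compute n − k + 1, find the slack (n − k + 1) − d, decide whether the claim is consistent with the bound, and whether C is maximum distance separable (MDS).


Singleton RHS = n − k + 1 = 3, slack = 0, bound satisfied, MDS.

Singleton bound: d ≤ n − k + 1.
Here n = 14, k = 12, so n − k + 1 = 3.
Given d = 3, check d ≤ 3: YES.
Slack = (n − k + 1) − d = 0.
The code is MDS (slack = 0).
Description: the claimed parameters are [14, 12, 3]_13; such a code would be MDS (meets Singleton bound).


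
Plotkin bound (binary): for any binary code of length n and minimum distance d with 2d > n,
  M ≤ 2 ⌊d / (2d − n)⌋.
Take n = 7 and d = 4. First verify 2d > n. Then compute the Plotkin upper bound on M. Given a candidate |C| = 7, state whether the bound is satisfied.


Plotkin bound M ≤ 8; given |C| = 7 ≤ bound (satisfied).

Check applicability: 2d = 8, n = 7.
2d − n = 1 > 0, so Plotkin applies.
Compute d/(2d−n) = 4/1 ≈ 4.0000.
⌊d/(2d−n)⌋ = 4.
Plotkin bound: M ≤ 2·4 = 8.
Given |C| = 7, check: satisfied.
This |C| is below the Plotkin bound.


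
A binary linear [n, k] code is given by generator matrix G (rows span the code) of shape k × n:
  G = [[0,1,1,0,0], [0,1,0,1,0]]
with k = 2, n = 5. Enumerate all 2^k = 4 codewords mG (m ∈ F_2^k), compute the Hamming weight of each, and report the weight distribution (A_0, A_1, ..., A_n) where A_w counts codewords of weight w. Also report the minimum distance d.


Weight distribution: A_0 = 1, A_2 = 3. Minimum distance d = 2.

Enumerate all 2^2 = 4 messages m ∈ F_2^2.
For each, compute codeword c = mG in F_2^5, then tally its weight.
  m = 00 → c = 00000, weight = 0.
  m = 10 → c = 01100, weight = 2.
  m = 01 → c = 01010, weight = 2.
  m = 11 → c = 00110, weight = 2.
Tally weights:
  weight 0: 1 codewords.
  weight 2: 3 codewords.
Minimum distance d = smallest w > 0 with A_w > 0 = 2.
Sanity: Σ A_w = 4 = 2^2 = 4 ✓.


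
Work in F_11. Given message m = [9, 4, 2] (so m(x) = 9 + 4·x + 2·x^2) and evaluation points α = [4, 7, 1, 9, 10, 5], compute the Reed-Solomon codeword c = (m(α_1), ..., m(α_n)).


c = [2, 3, 4, 9, 7, 2]

Message polynomial: m(x) = 9 + 4·x + 2·x^2 (mod 11).
For each evaluation point α_i, compute m(α_i) mod 11:
  α_1 = 4: Horner steps 2 → 1 → 2, so m(4) = 2.
  α_2 = 7: Horner steps 2 → 7 → 3, so m(7) = 3.
  α_3 = 1: Horner steps 2 → 6 → 4, so m(1) = 4.
  α_4 = 9: Horner steps 2 → 0 → 9, so m(9) = 9.
  α_5 = 10: Horner steps 2 → 2 → 7, so m(10) = 7.
  α_6 = 5: Horner steps 2 → 3 → 2, so m(5) = 2.
Codeword c = [2, 3, 4, 9, 7, 2] ∈ F_11^6.


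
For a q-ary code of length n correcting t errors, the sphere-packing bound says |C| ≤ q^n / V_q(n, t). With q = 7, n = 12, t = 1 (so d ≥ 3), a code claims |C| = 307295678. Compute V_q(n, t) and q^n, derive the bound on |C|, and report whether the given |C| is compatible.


V_q(n, t) = 73, q^n = 13841287201, Hamming bound = 189606673, |C| = 307295678 > bound (violated).

Step 1: Compute V_q(n, t) = Σ_{j=0}^1 C(n, j) (q−1)^j.
  j = 0: C(12,0)·(6)^0 = 1·1 = 1.
  j = 1: C(12,1)·(6)^1 = 12·6 = 72.
  V_q(n, t) = 1 + 72 = 73.
Step 2: q^n = 7^12 = 13841287201.
Step 3: Hamming bound ⌊q^n / V_q(n,t)⌋ = ⌊13841287201/73⌋ = 189606673.
Step 4: Compare |C| = 307295678 to 189606673: violated.
The claimed |C| lies above the Hamming bound, so no 7-ary code of length 12 with d ≥ 3 can have 307295678 codewords.


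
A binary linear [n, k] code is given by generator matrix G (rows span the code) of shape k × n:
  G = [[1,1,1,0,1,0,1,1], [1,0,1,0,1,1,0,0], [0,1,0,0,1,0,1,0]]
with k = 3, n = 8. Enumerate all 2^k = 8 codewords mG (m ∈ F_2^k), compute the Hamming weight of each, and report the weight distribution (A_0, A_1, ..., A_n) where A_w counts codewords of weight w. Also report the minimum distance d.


Weight distribution: A_0 = 1, A_3 = 3, A_4 = 2, A_5 = 1, A_6 = 1. Minimum distance d = 3.

Enumerate all 2^3 = 8 messages m ∈ F_2^3.
For each, compute codeword c = mG in F_2^8, then tally its weight.
  m = 000 → c = 00000000, weight = 0.
  m = 100 → c = 11101011, weight = 6.
  m = 010 → c = 10101100, weight = 4.
  m = 110 → c = 01000111, weight = 4.
  m = 001 → c = 01001010, weight = 3.
  m = 101 → c = 10100001, weight = 3.
  m = 011 → c = 11100110, weight = 5.
  m = 111 → c = 00001101, weight = 3.
Tally weights:
  weight 0: 1 codewords.
  weight 3: 3 codewords.
  weight 4: 2 codewords.
  weight 5: 1 codewords.
  weight 6: 1 codewords.
Minimum distance d = smallest w > 0 with A_w > 0 = 3.
Sanity: Σ A_w = 8 = 2^3 = 8 ✓.


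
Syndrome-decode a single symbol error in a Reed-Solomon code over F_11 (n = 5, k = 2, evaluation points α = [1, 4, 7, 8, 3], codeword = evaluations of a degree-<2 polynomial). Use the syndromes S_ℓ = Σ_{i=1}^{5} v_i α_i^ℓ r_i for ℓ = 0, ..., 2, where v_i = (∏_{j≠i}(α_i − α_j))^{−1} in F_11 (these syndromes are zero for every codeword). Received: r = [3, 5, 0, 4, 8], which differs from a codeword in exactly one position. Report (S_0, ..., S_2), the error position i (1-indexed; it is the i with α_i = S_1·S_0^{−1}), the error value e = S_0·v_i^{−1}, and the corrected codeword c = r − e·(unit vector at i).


S = (3, 10, 4), error at position 3, error magnitude e = 4, c = [3, 5, 7, 4, 8].

Step 1: column multipliers v_i = (∏_{j≠i}(α_i − α_j))^{−1} mod 11.
  i = 1 (α = 1): (1−4)(1−7)(1−8)(1−3) = (−3)·(−6)·(−7)·(−2) = 252 ≡ 10, so v_1 = 10^{−1} = 10 (mod 11).
  i = 2 (α = 4): (4−1)(4−7)(4−8)(4−3) = 3·(−3)·(−4)·1 = 36 ≡ 3, so v_2 = 3^{−1} = 4 (mod 11).
  i = 3 (α = 7): (7−1)(7−4)(7−8)(7−3) = 6·3·(−1)·4 = −72 ≡ 5, so v_3 = 5^{−1} = 9 (mod 11).
  i = 4 (α = 8): (8−1)(8−4)(8−7)(8−3) = 7·4·1·5 = 140 ≡ 8, so v_4 = 8^{−1} = 7 (mod 11).
  i = 5 (α = 3): (3−1)(3−4)(3−7)(3−8) = 2·(−1)·(−4)·(−5) = −40 ≡ 4, so v_5 = 4^{−1} = 3 (mod 11).
  v = [10, 4, 9, 7, 3].
Step 2: syndromes of r = [3, 5, 0, 4, 8] (all sums mod 11).
  S_0 = Σ v_i r_i = 10·3 + 4·5 + 9·0 + 7·4 + 3·8 = 102 ≡ 3.
  S_1 = Σ v_i α_i r_i = 10·1·3 + 4·4·5 + 9·7·0 + 7·8·4 + 3·3·8 = 406 ≡ 10.
  α_i^2 mod 11 = [1, 5, 5, 9, 9].
  S_2 = Σ v_i α_i^2 r_i = 10·1·3 + 4·5·5 + 9·5·0 + 7·9·4 + 3·9·8 = 598 ≡ 4.
  S = (3, 10, 4) ≠ 0, so r is not a codeword (an error is present).
Step 3: locate the error. For a single error e at position i, S_ℓ = v_i·e·α_i^ℓ, so α_err = S_1/S_0.
  S_0^{−1} = 3^{−1} = 4 (mod 11), so α_err = 10·4 = 40 ≡ 7 = α_3. Error position i = 3.
  Consistency check: S_2/S_1 = 4·10 = 40 ≡ 7 = α_err ✓ (single-error assumption holds).
Step 4: error magnitude e = S_0/v_3 = S_0·∏_{j≠3}(α_3 − α_j) = 3·5 = 15 ≡ 4 (mod 11).
Step 5: correct position 3: c_3 = r_3 − e = 0 − 4 ≡ 7 (mod 11). Hence c = [3, 5, 7, 4, 8].
  Check: interpolating c through the α_i gives m(x) = 6 + 8·x (degree < 2) with m(α_i) = c_i for every i, so c is indeed a codeword.


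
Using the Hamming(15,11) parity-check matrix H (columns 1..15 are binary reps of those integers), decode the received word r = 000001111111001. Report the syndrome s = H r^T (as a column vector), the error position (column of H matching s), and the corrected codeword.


s = (0, 0, 1, 0)^T, error position = 2, corrected codeword c = 010001111111001

Compute s = H r^T mod 2 one row at a time:
  s_1 = 1 + 1 + 1 + 1 + 1 + 0 + 0 + 1 = 6 ≡ 0 (mod 2).
  s_2 = 0 + 0 + 1 + 1 + 1 + 0 + 0 + 1 = 4 ≡ 0 (mod 2).
  s_3 = 0 + 0 + 1 + 1 + 1 + 1 + 0 + 1 = 5 ≡ 1 (mod 2).
  s_4 = 0 + 0 + 0 + 1 + 1 + 1 + 0 + 1 = 4 ≡ 0 (mod 2).
s = (0, 0, 1, 0)^T — this equals column 2 of H (binary 0010), so error is at position 2.
Correct: flip bit 2 of r = 000001111111001 to get c = 010001111111001.


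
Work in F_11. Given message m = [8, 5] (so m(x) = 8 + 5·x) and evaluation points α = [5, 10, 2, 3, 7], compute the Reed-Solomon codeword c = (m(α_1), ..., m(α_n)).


c = [0, 3, 7, 1, 10]

Message polynomial: m(x) = 8 + 5·x (mod 11).
For each evaluation point α_i, compute m(α_i) mod 11:
  α_1 = 5: Horner steps 5 → 0, so m(5) = 0.
  α_2 = 10: Horner steps 5 → 3, so m(10) = 3.
  α_3 = 2: Horner steps 5 → 7, so m(2) = 7.
  α_4 = 3: Horner steps 5 → 1, so m(3) = 1.
  α_5 = 7: Horner steps 5 → 10, so m(7) = 10.
Codeword c = [0, 3, 7, 1, 10] ∈ F_11^5.


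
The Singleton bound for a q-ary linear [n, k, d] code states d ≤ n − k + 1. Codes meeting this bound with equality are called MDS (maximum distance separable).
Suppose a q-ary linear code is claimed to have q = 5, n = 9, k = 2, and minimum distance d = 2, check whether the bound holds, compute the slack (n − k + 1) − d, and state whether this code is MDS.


Singleton RHS = n − k + 1 = 8, slack = 6, bound satisfied, not MDS.

Singleton bound: d ≤ n − k + 1.
Here n = 9, k = 2, so n − k + 1 = 8.
Given d = 2, check d ≤ 8: YES.
Slack = (n − k + 1) − d = 6.
The code is NOT MDS (slack = 6 > 0).
Description: the claimed parameters are [9, 2, 2]_5; such a code would be non-MDS.


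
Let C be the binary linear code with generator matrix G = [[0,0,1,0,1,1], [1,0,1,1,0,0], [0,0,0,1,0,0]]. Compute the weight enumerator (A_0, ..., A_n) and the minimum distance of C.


Weight distribution: A_0 = 1, A_1 = 1, A_2 = 1, A_3 = 3, A_4 = 2. Minimum distance d = 1.

Enumerate all 2^3 = 8 messages m ∈ F_2^3.
For each, compute codeword c = mG in F_2^6, then tally its weight.
  m = 000 → c = 000000, weight = 0.
  m = 100 → c = 001011, weight = 3.
  m = 010 → c = 101100, weight = 3.
  m = 110 → c = 100111, weight = 4.
  m = 001 → c = 000100, weight = 1.
  m = 101 → c = 001111, weight = 4.
  m = 011 → c = 101000, weight = 2.
  m = 111 → c = 100011, weight = 3.
Tally weights:
  weight 0: 1 codewords.
  weight 1: 1 codewords.
  weight 2: 1 codewords.
  weight 3: 3 codewords.
  weight 4: 2 codewords.
Minimum distance d = smallest w > 0 with A_w > 0 = 1.
Sanity: Σ A_w = 8 = 2^3 = 8 ✓.


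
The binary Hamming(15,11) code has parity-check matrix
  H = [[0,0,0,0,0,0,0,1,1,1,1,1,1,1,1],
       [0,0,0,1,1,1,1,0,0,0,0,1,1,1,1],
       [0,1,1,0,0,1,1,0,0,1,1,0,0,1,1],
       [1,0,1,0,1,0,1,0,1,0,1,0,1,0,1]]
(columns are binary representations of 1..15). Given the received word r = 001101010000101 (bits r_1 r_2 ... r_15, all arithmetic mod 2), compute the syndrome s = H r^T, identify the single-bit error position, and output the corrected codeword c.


s = (1, 0, 1, 1)^T, error position = 11, corrected codeword c = 001101010010101

Compute s = H r^T mod 2 one row at a time:
  s_1 = 1 + 0 + 0 + 0 + 0 + 1 + 0 + 1 = 3 ≡ 1 (mod 2).
  s_2 = 1 + 0 + 1 + 0 + 0 + 1 + 0 + 1 = 4 ≡ 0 (mod 2).
  s_3 = 0 + 1 + 1 + 0 + 0 + 0 + 0 + 1 = 3 ≡ 1 (mod 2).
  s_4 = 0 + 1 + 0 + 0 + 0 + 0 + 1 + 1 = 3 ≡ 1 (mod 2).
s = (1, 0, 1, 1)^T — this equals column 11 of H (binary 1011), so error is at position 11.
Correct: flip bit 11 of r = 001101010000101 to get c = 001101010010101.


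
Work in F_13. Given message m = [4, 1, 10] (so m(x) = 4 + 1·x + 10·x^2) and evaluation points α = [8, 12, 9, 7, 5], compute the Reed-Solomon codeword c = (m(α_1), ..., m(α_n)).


c = [2, 0, 4, 7, 12]

Message polynomial: m(x) = 4 + 1·x + 10·x^2 (mod 13).
For each evaluation point α_i, compute m(α_i) mod 13:
  α_1 = 8: Horner steps 10 → 3 → 2, so m(8) = 2.
  α_2 = 12: Horner steps 10 → 4 → 0, so m(12) = 0.
  α_3 = 9: Horner steps 10 → 0 → 4, so m(9) = 4.
  α_4 = 7: Horner steps 10 → 6 → 7, so m(7) = 7.
  α_5 = 5: Horner steps 10 → 12 → 12, so m(5) = 12.
Codeword c = [2, 0, 4, 7, 12] ∈ F_13^5.


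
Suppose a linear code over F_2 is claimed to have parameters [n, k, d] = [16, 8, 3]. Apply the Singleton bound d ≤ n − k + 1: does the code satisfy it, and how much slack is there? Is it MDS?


Singleton RHS = n − k + 1 = 9, slack = 6, bound satisfied, not MDS.

Singleton bound: d ≤ n − k + 1.
Here n = 16, k = 8, so n − k + 1 = 9.
Given d = 3, check d ≤ 9: YES.
Slack = (n − k + 1) − d = 6.
The code is NOT MDS (slack = 6 > 0).
Description: the claimed parameters are [16, 8, 3]_2; such a code would be non-MDS.


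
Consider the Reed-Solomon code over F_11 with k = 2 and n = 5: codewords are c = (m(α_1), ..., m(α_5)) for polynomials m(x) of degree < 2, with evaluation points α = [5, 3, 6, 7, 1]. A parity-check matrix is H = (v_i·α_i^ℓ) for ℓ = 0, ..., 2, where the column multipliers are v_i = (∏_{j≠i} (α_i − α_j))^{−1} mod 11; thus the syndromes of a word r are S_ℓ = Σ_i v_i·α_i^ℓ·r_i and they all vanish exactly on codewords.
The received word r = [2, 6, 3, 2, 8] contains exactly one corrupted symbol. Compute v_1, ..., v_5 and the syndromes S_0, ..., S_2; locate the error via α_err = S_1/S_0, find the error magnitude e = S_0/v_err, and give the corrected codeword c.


S = (4, 9, 1), error at position 1, error magnitude e = 9, c = [4, 6, 3, 2, 8].

Step 1: column multipliers v_i = (∏_{j≠i}(α_i − α_j))^{−1} mod 11.
  i = 1 (α = 5): (5−3)(5−6)(5−7)(5−1) = 2·(−1)·(−2)·4 = 16 ≡ 5, so v_1 = 5^{−1} = 9 (mod 11).
  i = 2 (α = 3): (3−5)(3−6)(3−7)(3−1) = (−2)·(−3)·(−4)·2 = −48 ≡ 7, so v_2 = 7^{−1} = 8 (mod 11).
  i = 3 (α = 6): (6−5)(6−3)(6−7)(6−1) = 1·3·(−1)·5 = −15 ≡ 7, so v_3 = 7^{−1} = 8 (mod 11).
  i = 4 (α = 7): (7−5)(7−3)(7−6)(7−1) = 2·4·1·6 = 48 ≡ 4, so v_4 = 4^{−1} = 3 (mod 11).
  i = 5 (α = 1): (1−5)(1−3)(1−6)(1−7) = (−4)·(−2)·(−5)·(−6) = 240 ≡ 9, so v_5 = 9^{−1} = 5 (mod 11).
  v = [9, 8, 8, 3, 5].
Step 2: syndromes of r = [2, 6, 3, 2, 8] (all sums mod 11).
  S_0 = Σ v_i r_i = 9·2 + 8·6 + 8·3 + 3·2 + 5·8 = 136 ≡ 4.
  S_1 = Σ v_i α_i r_i = 9·5·2 + 8·3·6 + 8·6·3 + 3·7·2 + 5·1·8 = 460 ≡ 9.
  α_i^2 mod 11 = [3, 9, 3, 5, 1].
  S_2 = Σ v_i α_i^2 r_i = 9·3·2 + 8·9·6 + 8·3·3 + 3·5·2 + 5·1·8 = 628 ≡ 1.
  S = (4, 9, 1) ≠ 0, so r is not a codeword (an error is present).
Step 3: locate the error. For a single error e at position i, S_ℓ = v_i·e·α_i^ℓ, so α_err = S_1/S_0.
  S_0^{−1} = 4^{−1} = 3 (mod 11), so α_err = 9·3 = 27 ≡ 5 = α_1. Error position i = 1.
  Consistency check: S_2/S_1 = 1·5 = 5 ≡ 5 = α_err ✓ (single-error assumption holds).
Step 4: error magnitude e = S_0/v_1 = S_0·∏_{j≠1}(α_1 − α_j) = 4·5 = 20 ≡ 9 (mod 11).
Step 5: correct position 1: c_1 = r_1 − e = 2 − 9 ≡ 4 (mod 11). Hence c = [4, 6, 3, 2, 8].
  Check: interpolating c through the α_i gives m(x) = 9 + 10·x (degree < 2) with m(α_i) = c_i for every i, so c is indeed a codeword.
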